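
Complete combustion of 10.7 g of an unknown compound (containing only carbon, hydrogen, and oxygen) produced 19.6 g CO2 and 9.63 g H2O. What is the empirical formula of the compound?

mol C = 19.6 / 44.01 = 0.4454; mass C = 0.4454 × 12.01 = 5.349 g
mol H = 2 × (9.63 / 18.02) = 1.069; mass H = 1.069 × 1.008 = 1.077 g
mass O = 10.7 − (6.426) = 4.274 g → mol O = 0.2671
Divide by the smallest (0.2671 mol O): C 1.667, H 4.001, O 1.000
×3: C 5.00, H 12.00, O 3.00 → C5H12O3

C5H12O3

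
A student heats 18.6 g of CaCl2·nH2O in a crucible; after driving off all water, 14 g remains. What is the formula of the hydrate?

Mass of water lost = 18.6 − 14 = 4.6 g → 4.6 / 18.02 = 0.2553 mol H2O
Molar mass of CaCl2 = 110.98 g/mol → mol CaCl2 = 14 / 110.98 = 0.1261
n = 0.2553 / 0.1261 = 2.02 ≈ 2 → CaCl2·2H2O

CaCl2·2H2O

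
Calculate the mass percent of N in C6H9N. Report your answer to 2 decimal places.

14.73%

Molar mass = 6(12.01) + 9(1.008) + 1(14.01) = 95.142 g/mol
Mass of N per mole = 1 × 14.01 = 14.010 g
% N = 14.010 / 95.142 × 100 = 14.73%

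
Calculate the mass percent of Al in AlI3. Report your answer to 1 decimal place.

Molar mass = 1(26.98) + 3(126.90) = 407.680 g/mol
Mass of Al per mole = 1 × 26.98 = 26.980 g
% Al = 26.980 / 407.680 × 100 = 6.6%

6.6%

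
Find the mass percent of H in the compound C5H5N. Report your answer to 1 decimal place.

Molar mass = 5(12.01) + 5(1.008) + 1(14.01) = 79.100 g/mol
Mass of H per mole = 5 × 1.008 = 5.040 g
% H = 5.040 / 79.100 × 100 = 6.4%

6.4%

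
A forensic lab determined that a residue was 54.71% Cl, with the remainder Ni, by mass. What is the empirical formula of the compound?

Cl2Ni

Assume 100 g: 54.71 g Cl, 45.29 g Ni.
n(Cl) = 54.71/35.45 = 1.543, n(Ni) = 45.29/58.69 = 0.7717
Smallest is Ni at 0.7717 mol; normalising gives Cl 2.000, Ni 1.000
≈ 2:1 → Cl2Ni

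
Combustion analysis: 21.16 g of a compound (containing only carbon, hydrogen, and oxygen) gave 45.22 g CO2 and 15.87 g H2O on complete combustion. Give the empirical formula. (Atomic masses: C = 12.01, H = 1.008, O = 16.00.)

C7H12O3

mol C = 45.22 / 44.01 = 1.027; mass C = 1.027 × 12.01 = 12.34 g
mol H = 2 × (15.87 / 18.02) = 1.761; mass H = 1.761 × 1.008 = 1.775 g
mass O = 21.16 − (14.12) = 7.044 g → mol O = 0.4403
Ratios (÷ 0.4403): C 2.334, H 4.001, O 1.000
×3: C 7.00, H 12.00, O 3.00 → C7H12O3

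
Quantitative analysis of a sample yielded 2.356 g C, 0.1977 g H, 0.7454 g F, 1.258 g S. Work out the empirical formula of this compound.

C5H5FS

n(C) = 2.356/12.01 = 0.1962, n(H) = 0.1977/1.008 = 0.1961, n(F) = 0.7454/19.00 = 0.03923, n(S) = 1.258/32.07 = 0.03923
Divide by the smallest (0.03923 mol S): C 5.001, H 5.000, F 1.000, S 1.000
≈ 5:5:1:1 → C5H5FS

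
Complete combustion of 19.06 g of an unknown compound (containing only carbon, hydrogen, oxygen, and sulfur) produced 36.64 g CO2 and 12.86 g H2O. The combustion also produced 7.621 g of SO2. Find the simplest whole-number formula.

mol C = 36.64 / 44.01 = 0.8325; mass C = 0.8325 × 12.01 = 9.999 g
mol H = 2 × (12.86 / 18.02) = 1.427; mass H = 1.427 × 1.008 = 1.439 g
mol S = 7.621 / 64.07 = 0.1189; mass S = 3.815 g
mass O = 19.06 − (15.25) = 3.808 g → mol O = 0.2380
Smallest is S at 0.1189 mol; normalising gives C 6.999, H 11.999, O 2.001, S 1.000
→ C7H12O2S

C7H12O2S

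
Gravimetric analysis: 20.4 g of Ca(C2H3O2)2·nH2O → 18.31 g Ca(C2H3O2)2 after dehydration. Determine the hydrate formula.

Ca(C2H3O2)2·H2O

Mass of water lost = 20.4 − 18.31 = 2.09 g → 2.09 / 18.02 = 0.116 mol H2O
Molar mass of Ca(C2H3O2)2 = 158.17 g/mol → mol Ca(C2H3O2)2 = 18.31 / 158.17 = 0.1158
n = 0.116 / 0.1158 = 1.00 ≈ 1 → Ca(C2H3O2)2·H2O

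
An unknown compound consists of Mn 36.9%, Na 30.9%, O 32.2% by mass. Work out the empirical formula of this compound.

MnNa2O3

Assume 100 g: 36.9 g Mn, 30.9 g Na, 32.2 g O.
n(Mn) = 36.9/54.94 = 0.6716, n(Na) = 30.9/22.99 = 1.344, n(O) = 32.2/16.00 = 2.013
Divide by the smallest (0.6716 mol Mn): Mn 1.000, Na 2.001, O 2.996
≈ 1:2:3 → MnNa2O3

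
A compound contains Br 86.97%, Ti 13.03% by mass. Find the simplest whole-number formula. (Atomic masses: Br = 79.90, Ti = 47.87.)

Assume 100 g: 86.97 g Br, 13.03 g Ti.
n(Br) = 86.97/79.90 = 1.088, n(Ti) = 13.03/47.87 = 0.2722
Divide by the smallest (0.2722 mol Ti): Br 3.999, Ti 1.000
→ Br4Ti

Br4Ti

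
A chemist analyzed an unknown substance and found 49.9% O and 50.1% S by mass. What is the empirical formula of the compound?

Assume 100 g: 49.9 g O, 50.1 g S.
O: 49.9 g ÷ 16.00 g/mol = 3.119 mol
S: 50.1 g ÷ 32.07 g/mol = 1.562 mol
Ratios (÷ 1.562): O 1.996, S 1.000
→ O2S

O2S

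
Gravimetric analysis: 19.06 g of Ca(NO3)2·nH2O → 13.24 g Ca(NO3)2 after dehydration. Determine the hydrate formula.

Mass of water lost = 19.06 − 13.24 = 5.82 g → 5.82 / 18.02 = 0.323 mol H2O
Molar mass of Ca(NO3)2 = 164.10 g/mol → mol Ca(NO3)2 = 13.24 / 164.10 = 0.08068
n = 0.323 / 0.08068 = 4.00 ≈ 4 → Ca(NO3)2·4H2O

Ca(NO3)2·4H2O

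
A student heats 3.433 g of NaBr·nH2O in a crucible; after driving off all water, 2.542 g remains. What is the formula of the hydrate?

Mass of water lost = 3.433 − 2.542 = 0.891 g → 0.891 / 18.02 = 0.04945 mol H2O
Molar mass of NaBr = 102.89 g/mol → mol NaBr = 2.542 / 102.89 = 0.02471
n = 0.04945 / 0.02471 = 2.00 ≈ 2 → NaBr·2H2O

NaBr·2H2O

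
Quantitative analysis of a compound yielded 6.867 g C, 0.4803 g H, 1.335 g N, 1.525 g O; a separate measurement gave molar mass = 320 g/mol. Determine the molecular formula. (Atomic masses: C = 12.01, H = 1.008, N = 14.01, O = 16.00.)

C: 6.867 g ÷ 12.01 g/mol = 0.5718 mol
H: 0.4803 g ÷ 1.008 g/mol = 0.4765 mol
N: 1.335 g ÷ 14.01 g/mol = 0.09529 mol
O: 1.525 g ÷ 16.00 g/mol = 0.09531 mol
Smallest is N at 0.09529 mol; normalising gives C 6.000, H 5.000, N 1.000, O 1.000
→ C6H5NO
Empirical-formula mass = 107.11 g/mol
n = 320 / 107.11 = 2.99 ≈ 3
Molecular formula = (C6H5NO)×3 = C18H15N3O3

C18H15N3O3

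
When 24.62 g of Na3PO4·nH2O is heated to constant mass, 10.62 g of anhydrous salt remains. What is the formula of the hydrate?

Mass of water lost = 24.62 − 10.62 = 14 g → 14 / 18.02 = 0.7769 mol H2O
Molar mass of Na3PO4 = 163.94 g/mol → mol Na3PO4 = 10.62 / 163.94 = 0.06478
n = 0.7769 / 0.06478 = 11.99 ≈ 12 → Na3PO4·12H2O

Na3PO4·12H2O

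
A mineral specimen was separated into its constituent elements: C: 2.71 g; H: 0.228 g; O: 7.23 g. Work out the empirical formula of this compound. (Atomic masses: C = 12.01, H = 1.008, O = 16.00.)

C: 2.71 g ÷ 12.01 g/mol = 0.2256 mol
H: 0.228 g ÷ 1.008 g/mol = 0.2262 mol
O: 7.23 g ÷ 16.00 g/mol = 0.4519 mol
Divide by the smallest (0.2256 mol C): C 1.000, H 1.002, O 2.003
≈ 1:1:2 → CHO2

CHO2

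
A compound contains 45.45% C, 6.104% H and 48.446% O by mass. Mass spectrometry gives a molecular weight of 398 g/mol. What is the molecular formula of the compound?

Assume 100 g: 45.45 g C, 6.104 g H, 48.446 g O.
C: 45.45 g ÷ 12.01 g/mol = 3.784 mol
H: 6.104 g ÷ 1.008 g/mol = 6.056 mol
O: 48.446 g ÷ 16.00 g/mol = 3.028 mol
Smallest is O at 3.028 mol; normalising gives C 1.250, H 2.000, O 1.000
×4: C 5.00, H 8.00, O 4.00 → C5H8O4
Empirical-formula mass = 132.11 g/mol
n = 398 / 132.11 = 3.01 ≈ 3
Molecular formula = (C5H8O4)×3 = C15H24O12

C15H24O12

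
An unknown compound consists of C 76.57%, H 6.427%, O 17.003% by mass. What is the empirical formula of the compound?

C6H6O

Assume 100 g: 76.57 g C, 6.427 g H, 17.003 g O.
Moles — C: 76.57 / 12.01 = 6.376 mol; H: 6.427 / 1.008 = 6.376 mol; O: 17.003 / 16.00 = 1.063 mol
Ratios (÷ 1.063): C 5.999, H 6.000, O 1.000
≈ 6:6:1 → C6H6O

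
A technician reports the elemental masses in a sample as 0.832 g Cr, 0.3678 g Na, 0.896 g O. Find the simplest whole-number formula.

Cr2Na2O7

n(Cr) = 0.832/52.00 = 0.016, n(Na) = 0.3678/22.99 = 0.016, n(O) = 0.896/16.00 = 0.056
Ratios (÷ 0.016): Cr 1.000, Na 1.000, O 3.500
Scaling by 2: Cr 2.00, Na 2.00, O 7.00 → Cr2Na2O7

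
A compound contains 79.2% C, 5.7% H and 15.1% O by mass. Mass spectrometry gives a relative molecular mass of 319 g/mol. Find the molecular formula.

Assume 100 g: 79.2 g C, 5.7 g H, 15.1 g O.
n(C) = 79.2/12.01 = 6.595, n(H) = 5.7/1.008 = 5.655, n(O) = 15.1/16.00 = 0.9437
Ratios (÷ 0.9437): C 6.988, H 5.992, O 1.000
→ C7H6O
Empirical-formula mass = 106.12 g/mol
n = 319 / 106.12 = 3.01 ≈ 3
Molecular formula = (C7H6O)×3 = C21H18O3

C21H18O3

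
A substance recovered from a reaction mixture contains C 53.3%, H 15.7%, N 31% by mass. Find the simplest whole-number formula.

C2H7N

Assume 100 g: 53.3 g C, 15.7 g H, 31 g N.
n(C) = 53.3/12.01 = 4.438, n(H) = 15.7/1.008 = 15.58, n(N) = 31/14.01 = 2.213
Ratios (÷ 2.213): C 2.006, H 7.039, N 1.000
Ratio ≈ 2:7:1, so the empirical formula is C2H7N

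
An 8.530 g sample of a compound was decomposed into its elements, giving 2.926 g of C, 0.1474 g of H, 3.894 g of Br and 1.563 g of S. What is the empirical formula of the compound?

C: 2.926 g ÷ 12.01 g/mol = 0.2436 mol
H: 0.1474 g ÷ 1.008 g/mol = 0.1462 mol
Br: 3.894 g ÷ 79.90 g/mol = 0.04874 mol
S: 1.563 g ÷ 32.07 g/mol = 0.04874 mol
Smallest is Br at 0.04874 mol; normalising gives C 4.999, H 3.000, Br 1.000, S 1.000
Ratio ≈ 5:3:1:1, so the empirical formula is C5H3BrS

C5H3BrS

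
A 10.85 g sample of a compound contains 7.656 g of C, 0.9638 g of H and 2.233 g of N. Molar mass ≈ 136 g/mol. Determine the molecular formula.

Moles — C: 7.656 / 12.01 = 0.6375 mol; H: 0.9638 / 1.008 = 0.9562 mol; N: 2.233 / 14.01 = 0.1594 mol
Ratios (÷ 0.1594): C 4.000, H 5.999, N 1.000
Ratio ≈ 4:6:1, so the empirical formula is C4H6N
Empirical-formula mass = 68.10 g/mol
n = 136 / 68.10 = 2.00 ≈ 2
Molecular formula = (C4H6N)×2 = C8H12N2

C8H12N2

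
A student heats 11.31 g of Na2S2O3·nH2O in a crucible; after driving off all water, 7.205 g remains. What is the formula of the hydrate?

Na2S2O3·5H2O

Mass of water lost = 11.31 − 7.205 = 4.105 g → 4.105 / 18.02 = 0.2278 mol H2O
Molar mass of Na2S2O3 = 158.12 g/mol → mol Na2S2O3 = 7.205 / 158.12 = 0.04557
n = 0.2278 / 0.04557 = 5.00 ≈ 5 → Na2S2O3·5H2O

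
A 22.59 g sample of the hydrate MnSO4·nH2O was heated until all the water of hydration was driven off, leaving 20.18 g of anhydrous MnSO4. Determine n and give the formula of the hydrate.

MnSO4·H2O

Mass of water lost = 22.59 − 20.18 = 2.41 g → 2.41 / 18.02 = 0.1337 mol H2O
Molar mass of MnSO4 = 151.01 g/mol → mol MnSO4 = 20.18 / 151.01 = 0.1336
n = 0.1337 / 0.1336 = 1.00 ≈ 1 → MnSO4·H2O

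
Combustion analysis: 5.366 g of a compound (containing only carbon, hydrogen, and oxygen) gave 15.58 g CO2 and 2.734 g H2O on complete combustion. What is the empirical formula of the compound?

mol C = 15.58 / 44.01 = 0.3540; mass C = 0.3540 × 12.01 = 4.252 g
mol H = 2 × (2.734 / 18.02) = 0.3034; mass H = 0.3034 × 1.008 = 0.3059 g
mass O = 5.366 − (4.558) = 0.8085 g → mol O = 0.05053
Ratios (÷ 0.05053): C 7.006, H 6.005, O 1.000
→ C7H6O

C7H6O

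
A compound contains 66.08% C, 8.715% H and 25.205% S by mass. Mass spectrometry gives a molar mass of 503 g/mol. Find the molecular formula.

C28H44S4

Assume 100 g: 66.08 g C, 8.715 g H, 25.205 g S.
C: 66.08 g ÷ 12.01 g/mol = 5.502 mol
H: 8.715 g ÷ 1.008 g/mol = 8.646 mol
S: 25.205 g ÷ 32.07 g/mol = 0.7859 mol
Divide by the smallest (0.7859 mol S): C 7.001, H 11.001, S 1.000
→ C7H11S
Empirical-formula mass = 127.23 g/mol
n = 503 / 127.23 = 3.95 ≈ 4
Molecular formula = (C7H11S)×4 = C28H44S4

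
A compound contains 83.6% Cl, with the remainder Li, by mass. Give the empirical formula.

Assume 100 g: 83.6 g Cl, 16.4 g Li.
Moles — Cl: 83.6 / 35.45 = 2.358 mol; Li: 16.4 / 6.94 = 2.363 mol
Ratios (÷ 2.358): Cl 1.000, Li 1.002
Ratio ≈ 1:1, so the empirical formula is ClLi

ClLi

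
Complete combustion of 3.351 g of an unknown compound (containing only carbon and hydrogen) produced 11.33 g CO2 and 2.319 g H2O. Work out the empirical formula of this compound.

mol C = 11.33 / 44.01 = 0.2574; mass C = 0.2574 × 12.01 = 3.092 g
mol H = 2 × (2.319 / 18.02) = 0.2574; mass H = 0.2574 × 1.008 = 0.2594 g
Smallest is H at 0.2574 mol; normalising gives C 1.000, H 1.000
≈ 1:1 → CH

CH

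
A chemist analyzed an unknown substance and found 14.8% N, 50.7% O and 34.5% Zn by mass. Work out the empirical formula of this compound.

Assume 100 g: 14.8 g N, 50.7 g O, 34.5 g Zn.
n(N) = 14.8/14.01 = 1.056, n(O) = 50.7/16.00 = 3.169, n(Zn) = 34.5/65.38 = 0.5277
Divide by the smallest (0.5277 mol Zn): N 2.002, O 6.005, Zn 1.000
≈ 2:6:1 → N2O6Zn

N2O6Zn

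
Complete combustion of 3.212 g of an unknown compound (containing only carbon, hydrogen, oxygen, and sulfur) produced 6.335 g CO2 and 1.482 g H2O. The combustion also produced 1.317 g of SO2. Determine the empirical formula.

mol C = 6.335 / 44.01 = 0.1439; mass C = 0.1439 × 12.01 = 1.729 g
mol H = 2 × (1.482 / 18.02) = 0.1645; mass H = 0.1645 × 1.008 = 0.1658 g
mol S = 1.317 / 64.07 = 0.02056; mass S = 0.6592 g
mass O = 3.212 − (2.554) = 0.6582 g → mol O = 0.04114
Smallest is S at 0.02056 mol; normalising gives C 7.003, H 8.002, O 2.001, S 1.000
Ratio ≈ 7:8:2:1, so the empirical formula is C7H8O2S

C7H8O2S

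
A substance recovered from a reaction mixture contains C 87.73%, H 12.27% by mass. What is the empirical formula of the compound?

Assume 100 g: 87.73 g C, 12.27 g H.
n(C) = 87.73/12.01 = 7.305, n(H) = 12.27/1.008 = 12.17
Divide by the smallest (7.305 mol C): C 1.000, H 1.666
×3: C 3.00, H 5.00 → C3H5

C3H5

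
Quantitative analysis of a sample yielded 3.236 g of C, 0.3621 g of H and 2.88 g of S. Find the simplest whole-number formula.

C: 3.236 g ÷ 12.01 g/mol = 0.2694 mol
H: 0.3621 g ÷ 1.008 g/mol = 0.3592 mol
S: 2.88 g ÷ 32.07 g/mol = 0.0898 mol
Divide by the smallest (0.0898 mol S): C 3.000, H 4.000, S 1.000
Ratio ≈ 3:4:1, so the empirical formula is C3H4S

C3H4S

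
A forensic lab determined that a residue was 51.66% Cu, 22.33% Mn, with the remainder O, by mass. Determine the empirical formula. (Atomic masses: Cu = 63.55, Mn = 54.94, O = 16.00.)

Assume 100 g: 51.66 g Cu, 22.33 g Mn, 26.01 g O.
Cu: 51.66 g ÷ 63.55 g/mol = 0.8129 mol
Mn: 22.33 g ÷ 54.94 g/mol = 0.4064 mol
O: 26.01 g ÷ 16.00 g/mol = 1.626 mol
Ratios (÷ 0.4064): Cu 2.000, Mn 1.000, O 4.000
Ratio ≈ 2:1:4, so the empirical formula is Cu2MnO4

Cu2MnO4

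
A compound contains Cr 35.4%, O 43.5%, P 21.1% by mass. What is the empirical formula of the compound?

CrO4P

Assume 100 g: 35.4 g Cr, 43.5 g O, 21.1 g P.
n(Cr) = 35.4/52.00 = 0.6808, n(O) = 43.5/16.00 = 2.719, n(P) = 21.1/30.97 = 0.6813
Smallest is Cr at 0.6808 mol; normalising gives Cr 1.000, O 3.994, P 1.001
Ratio ≈ 1:4:1, so the empirical formula is CrO4P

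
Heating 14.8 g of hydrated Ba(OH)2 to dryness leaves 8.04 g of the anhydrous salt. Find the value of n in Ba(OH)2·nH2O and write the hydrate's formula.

Ba(OH)2·8H2O

Mass of water lost = 14.8 − 8.04 = 6.76 g → 6.76 / 18.02 = 0.3751 mol H2O
Molar mass of Ba(OH)2 = 171.35 g/mol → mol Ba(OH)2 = 8.04 / 171.35 = 0.04692
n = 0.3751 / 0.04692 = 7.99 ≈ 8 → Ba(OH)2·8H2O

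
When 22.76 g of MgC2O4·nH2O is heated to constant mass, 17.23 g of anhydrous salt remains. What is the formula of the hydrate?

MgC2O4·2H2O

Mass of water lost = 22.76 − 17.23 = 5.53 g → 5.53 / 18.02 = 0.3069 mol H2O
Molar mass of MgC2O4 = 112.33 g/mol → mol MgC2O4 = 17.23 / 112.33 = 0.1534
n = 0.3069 / 0.1534 = 2.00 ≈ 2 → MgC2O4·2H2O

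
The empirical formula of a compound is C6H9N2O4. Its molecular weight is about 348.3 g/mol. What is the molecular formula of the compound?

Empirical-formula mass = 173.15 g/mol
n = 348.3 / 173.15 = 2.01 ≈ 2
Molecular formula = (C6H9N2O4)2 = C12H18N4O8

C12H18N4O8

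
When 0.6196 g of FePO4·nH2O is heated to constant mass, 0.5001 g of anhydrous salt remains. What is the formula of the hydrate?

FePO4·2H2O

Mass of water lost = 0.6196 − 0.5001 = 0.1195 g → 0.1195 / 18.02 = 0.006632 mol H2O
Molar mass of FePO4 = 150.82 g/mol → mol FePO4 = 0.5001 / 150.82 = 0.003316
n = 0.006632 / 0.003316 = 2.00 ≈ 2 → FePO4·2H2O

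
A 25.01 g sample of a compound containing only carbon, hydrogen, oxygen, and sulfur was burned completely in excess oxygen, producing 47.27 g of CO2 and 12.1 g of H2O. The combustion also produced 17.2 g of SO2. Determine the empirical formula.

C8H10OS2

mol C = 47.27 / 44.01 = 1.074; mass C = 1.074 × 12.01 = 12.90 g
mol H = 2 × (12.1 / 18.02) = 1.343; mass H = 1.343 × 1.008 = 1.354 g
mol S = 17.2 / 64.07 = 0.2685; mass S = 8.609 g
mass O = 25.01 − (22.86) = 2.147 g → mol O = 0.1342
Ratios (÷ 0.1342): C 8.003, H 10.007, O 1.000, S 2.000
Ratio ≈ 8:10:1:2, so the empirical formula is C8H10OS2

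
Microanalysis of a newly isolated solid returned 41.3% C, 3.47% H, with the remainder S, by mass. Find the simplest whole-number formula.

C2H2S

Assume 100 g: 41.3 g C, 3.47 g H, 55.23 g S.
C: 41.3 g ÷ 12.01 g/mol = 3.439 mol
H: 3.47 g ÷ 1.008 g/mol = 3.442 mol
S: 55.23 g ÷ 32.07 g/mol = 1.722 mol
Divide by the smallest (1.722 mol S): C 1.997, H 1.999, S 1.000
≈ 2:2:1 → C2H2S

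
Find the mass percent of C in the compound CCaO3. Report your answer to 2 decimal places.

12.00%

Molar mass = 1(12.01) + 1(40.08) + 3(16.00) = 100.090 g/mol
Mass of C per mole = 1 × 12.01 = 12.010 g
% C = 12.010 / 100.090 × 100 = 12.00%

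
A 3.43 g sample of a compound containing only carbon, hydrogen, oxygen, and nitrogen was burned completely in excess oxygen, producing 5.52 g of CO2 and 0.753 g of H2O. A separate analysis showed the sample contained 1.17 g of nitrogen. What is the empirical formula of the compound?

C3H2N2O

mol C = 5.52 / 44.01 = 0.1254; mass C = 0.1254 × 12.01 = 1.506 g
mol H = 2 × (0.753 / 18.02) = 0.08357; mass H = 0.08357 × 1.008 = 0.08424 g
mol N = 1.17 / 14.01 = 0.08351
mass O = 3.43 − (2.761) = 0.6694 g → mol O = 0.04184
Smallest is O at 0.04184 mol; normalising gives C 2.998, H 1.998, N 1.996, O 1.000
→ C3H2N2O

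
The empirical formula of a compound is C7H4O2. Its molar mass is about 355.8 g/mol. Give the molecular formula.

Empirical-formula mass = 120.10 g/mol
n = 355.8 / 120.10 = 2.96 ≈ 3
Molecular formula = (C7H4O2)3 = C21H12O6

C21H12O6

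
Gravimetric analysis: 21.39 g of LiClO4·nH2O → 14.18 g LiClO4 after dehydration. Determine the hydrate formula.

Mass of water lost = 21.39 − 14.18 = 7.21 g → 7.21 / 18.02 = 0.4001 mol H2O
Molar mass of LiClO4 = 106.39 g/mol → mol LiClO4 = 14.18 / 106.39 = 0.1333
n = 0.4001 / 0.1333 = 3.00 ≈ 3 → LiClO4·3H2O

LiClO4·3H2O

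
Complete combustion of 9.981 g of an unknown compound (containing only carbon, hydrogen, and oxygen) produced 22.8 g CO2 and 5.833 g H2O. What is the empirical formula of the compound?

C8H10O3

mol C = 22.8 / 44.01 = 0.5181; mass C = 0.5181 × 12.01 = 6.222 g
mol H = 2 × (5.833 / 18.02) = 0.6474; mass H = 0.6474 × 1.008 = 0.6526 g
mass O = 9.981 − (6.875) = 3.106 g → mol O = 0.1942
Ratios (÷ 0.1942): C 2.668, H 3.334, O 1.000
Scaling by 3: C 8.00, H 10.00, O 3.00 → C8H10O3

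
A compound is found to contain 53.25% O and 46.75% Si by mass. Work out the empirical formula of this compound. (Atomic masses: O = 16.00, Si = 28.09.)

O2Si

Assume 100 g: 53.25 g O, 46.75 g Si.
n(O) = 53.25/16.00 = 3.328, n(Si) = 46.75/28.09 = 1.664
Ratios (÷ 1.664): O 2.000, Si 1.000
→ O2Si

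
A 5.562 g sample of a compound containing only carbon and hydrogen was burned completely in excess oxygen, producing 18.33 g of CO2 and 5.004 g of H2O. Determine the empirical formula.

mol C = 18.33 / 44.01 = 0.4165; mass C = 0.4165 × 12.01 = 5.002 g
mol H = 2 × (5.004 / 18.02) = 0.5554; mass H = 0.5554 × 1.008 = 0.5598 g
Divide by the smallest (0.4165 mol C): C 1.000, H 1.333
Scaling by 3: C 3.00, H 4.00 → C3H4

C3H4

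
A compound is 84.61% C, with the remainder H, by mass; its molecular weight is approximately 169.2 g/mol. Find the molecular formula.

C12H26

Assume 100 g: 84.61 g C, 15.39 g H.
Moles — C: 84.61 / 12.01 = 7.045 mol; H: 15.39 / 1.008 = 15.27 mol
Smallest is C at 7.045 mol; normalising gives C 1.000, H 2.167
Scaling by 6: C 6.00, H 13.00 → C6H13
Empirical-formula mass = 85.16 g/mol
n = 169.2 / 85.16 = 1.99 ≈ 2
Molecular formula = (C6H13)×2 = C12H26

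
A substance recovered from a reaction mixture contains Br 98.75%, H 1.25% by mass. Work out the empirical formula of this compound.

BrH

Assume 100 g: 98.75 g Br, 1.25 g H.
Moles — Br: 98.75 / 79.90 = 1.236 mol; H: 1.25 / 1.008 = 1.24 mol
Divide by the smallest (1.236 mol Br): Br 1.000, H 1.003
→ BrH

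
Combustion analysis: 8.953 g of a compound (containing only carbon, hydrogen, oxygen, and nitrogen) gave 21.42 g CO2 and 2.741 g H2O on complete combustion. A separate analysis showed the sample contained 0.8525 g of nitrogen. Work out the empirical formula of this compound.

mol C = 21.42 / 44.01 = 0.4867; mass C = 0.4867 × 12.01 = 5.845 g
mol H = 2 × (2.741 / 18.02) = 0.3042; mass H = 0.3042 × 1.008 = 0.3067 g
mol N = 0.8525 / 14.01 = 0.06085
mass O = 8.953 − (7.005) = 1.948 g → mol O = 0.1218
Ratios (÷ 0.06085): C 7.999, H 5.000, N 1.000, O 2.001
≈ 8:5:1:2 → C8H5NO2

C8H5NO2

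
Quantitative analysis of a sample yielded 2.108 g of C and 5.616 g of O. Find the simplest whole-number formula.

C: 2.108 g ÷ 12.01 g/mol = 0.1755 mol
O: 5.616 g ÷ 16.00 g/mol = 0.351 mol
Smallest is C at 0.1755 mol; normalising gives C 1.000, O 2.000
Ratio ≈ 1:2, so the empirical formula is CO2

CO2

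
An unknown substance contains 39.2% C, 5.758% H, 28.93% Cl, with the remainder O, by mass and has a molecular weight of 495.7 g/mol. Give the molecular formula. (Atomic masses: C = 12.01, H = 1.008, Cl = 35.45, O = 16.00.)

C16H28Cl4O8

Assume 100 g: 39.2 g C, 5.758 g H, 28.93 g Cl, 26.112 g O.
C: 39.2 g ÷ 12.01 g/mol = 3.264 mol
H: 5.758 g ÷ 1.008 g/mol = 5.712 mol
Cl: 28.93 g ÷ 35.45 g/mol = 0.8161 mol
O: 26.112 g ÷ 16.00 g/mol = 1.632 mol
Ratios (÷ 0.8161): C 4.000, H 7.000, Cl 1.000, O 2.000
≈ 4:7:1:2 → C4H7ClO2
Empirical-formula mass = 122.55 g/mol
n = 495.7 / 122.55 = 4.05 ≈ 4
Molecular formula = (C4H7ClO2)×4 = C16H28Cl4O8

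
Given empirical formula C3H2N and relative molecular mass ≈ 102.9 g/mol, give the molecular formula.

Empirical-formula mass = 52.06 g/mol
n = 102.9 / 52.06 = 1.98 ≈ 2
Molecular formula = (C3H2N)2 = C6H4N2

C6H4N2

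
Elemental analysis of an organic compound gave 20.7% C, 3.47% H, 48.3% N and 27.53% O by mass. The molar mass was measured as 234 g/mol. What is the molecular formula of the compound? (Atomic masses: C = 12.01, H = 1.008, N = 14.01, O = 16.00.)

Assume 100 g: 20.7 g C, 3.47 g H, 48.3 g N, 27.53 g O.
Moles — C: 20.7 / 12.01 = 1.724 mol; H: 3.47 / 1.008 = 3.442 mol; N: 48.3 / 14.01 = 3.448 mol; O: 27.53 / 16.00 = 1.721 mol
Ratios (÷ 1.721): C 1.002, H 2.001, N 2.004, O 1.000
Ratio ≈ 1:2:2:1, so the empirical formula is CH2N2O
Empirical-formula mass = 58.05 g/mol
n = 234 / 58.05 = 4.03 ≈ 4
Molecular formula = (CH2N2O)×4 = C4H8N8O4

C4H8N8O4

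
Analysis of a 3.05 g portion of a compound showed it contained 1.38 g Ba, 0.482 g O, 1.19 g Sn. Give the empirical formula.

BaO3Sn

Ba: 1.38 g ÷ 137.33 g/mol = 0.01005 mol
O: 0.482 g ÷ 16.00 g/mol = 0.03012 mol
Sn: 1.19 g ÷ 118.71 g/mol = 0.01002 mol
Ratios (÷ 0.01002): Ba 1.002, O 3.005, Sn 1.000
Ratio ≈ 1:3:1, so the empirical formula is BaO3Sn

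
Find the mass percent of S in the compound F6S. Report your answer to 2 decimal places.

Molar mass = 6(19.00) + 1(32.07) = 146.070 g/mol
Mass of S per mole = 1 × 32.07 = 32.070 g
% S = 32.070 / 146.070 × 100 = 21.96%

21.96%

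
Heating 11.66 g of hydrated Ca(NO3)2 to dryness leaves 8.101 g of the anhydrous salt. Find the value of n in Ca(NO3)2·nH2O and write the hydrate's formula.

Ca(NO3)2·4H2O

Mass of water lost = 11.66 − 8.101 = 3.559 g → 3.559 / 18.02 = 0.1975 mol H2O
Molar mass of Ca(NO3)2 = 164.10 g/mol → mol Ca(NO3)2 = 8.101 / 164.10 = 0.04937
n = 0.1975 / 0.04937 = 4.00 ≈ 4 → Ca(NO3)2·4H2O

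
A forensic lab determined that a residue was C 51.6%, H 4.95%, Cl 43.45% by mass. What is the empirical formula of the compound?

C7H8Cl2

Assume 100 g: 51.6 g C, 4.95 g H, 43.45 g Cl.
n(C) = 51.6/12.01 = 4.296, n(H) = 4.95/1.008 = 4.911, n(Cl) = 43.45/35.45 = 1.226
Ratios (÷ 1.226): C 3.505, H 4.007, Cl 1.000
Scaling by 2: C 7.01, H 8.01, Cl 2.00 → C7H8Cl2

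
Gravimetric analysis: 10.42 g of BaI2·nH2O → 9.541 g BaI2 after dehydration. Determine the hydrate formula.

BaI2·2H2O

Mass of water lost = 10.42 − 9.541 = 0.879 g → 0.879 / 18.02 = 0.04878 mol H2O
Molar mass of BaI2 = 391.13 g/mol → mol BaI2 = 9.541 / 391.13 = 0.02439
n = 0.04878 / 0.02439 = 2.00 ≈ 2 → BaI2·2H2O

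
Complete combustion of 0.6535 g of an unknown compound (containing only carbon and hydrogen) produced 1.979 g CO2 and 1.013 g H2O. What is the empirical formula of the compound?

C2H5

mol C = 1.979 / 44.01 = 0.04497; mass C = 0.04497 × 12.01 = 0.5401 g
mol H = 2 × (1.013 / 18.02) = 0.1124; mass H = 0.1124 × 1.008 = 0.1133 g
Divide by the smallest (0.04497 mol C): C 1.000, H 2.500
Scaling by 2: C 2.00, H 5.00 → C2H5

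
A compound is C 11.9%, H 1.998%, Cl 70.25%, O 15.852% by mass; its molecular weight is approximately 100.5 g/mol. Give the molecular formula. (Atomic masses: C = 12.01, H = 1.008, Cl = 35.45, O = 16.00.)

CH2Cl2O

Assume 100 g: 11.9 g C, 1.998 g H, 70.25 g Cl, 15.852 g O.
n(C) = 11.9/12.01 = 0.9908, n(H) = 1.998/1.008 = 1.982, n(Cl) = 70.25/35.45 = 1.982, n(O) = 15.852/16.00 = 0.9908
Ratios (÷ 0.9908): C 1.000, H 2.001, Cl 2.000, O 1.000
→ CH2Cl2O
Empirical-formula mass = 100.93 g/mol
n = 100.5 / 100.93 = 1.00 ≈ 1
Molecular formula = empirical formula = CH2Cl2O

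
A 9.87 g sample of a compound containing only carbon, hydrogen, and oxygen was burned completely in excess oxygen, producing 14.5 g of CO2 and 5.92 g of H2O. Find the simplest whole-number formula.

CH2O

mol C = 14.5 / 44.01 = 0.3295; mass C = 0.3295 × 12.01 = 3.957 g
mol H = 2 × (5.92 / 18.02) = 0.6570; mass H = 0.6570 × 1.008 = 0.6623 g
mass O = 9.87 − (4.619) = 5.251 g → mol O = 0.3282
Divide by the smallest (0.3282 mol O): C 1.004, H 2.002, O 1.000
Ratio ≈ 1:2:1, so the empirical formula is CH2O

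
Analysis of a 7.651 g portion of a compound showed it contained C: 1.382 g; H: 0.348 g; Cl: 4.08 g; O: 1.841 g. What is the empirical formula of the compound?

Moles — C: 1.382 / 12.01 = 0.1151 mol; H: 0.348 / 1.008 = 0.3452 mol; Cl: 4.08 / 35.45 = 0.1151 mol; O: 1.841 / 16.00 = 0.1151 mol
Ratios (÷ 0.1151): C 1.000, H 3.000, Cl 1.000, O 1.000
→ CH3ClO

CH3ClO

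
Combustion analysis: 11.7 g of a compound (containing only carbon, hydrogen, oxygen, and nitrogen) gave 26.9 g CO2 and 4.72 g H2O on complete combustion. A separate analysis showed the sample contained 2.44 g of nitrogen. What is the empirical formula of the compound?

C7H6N2O

mol C = 26.9 / 44.01 = 0.6112; mass C = 0.6112 × 12.01 = 7.341 g
mol H = 2 × (4.72 / 18.02) = 0.5239; mass H = 0.5239 × 1.008 = 0.5281 g
mol N = 2.44 / 14.01 = 0.1742
mass O = 11.7 − (10.31) = 1.391 g → mol O = 0.08695
Ratios (÷ 0.08695): C 7.030, H 6.025, N 2.003, O 1.000
Ratio ≈ 7:6:2:1, so the empirical formula is C7H6N2O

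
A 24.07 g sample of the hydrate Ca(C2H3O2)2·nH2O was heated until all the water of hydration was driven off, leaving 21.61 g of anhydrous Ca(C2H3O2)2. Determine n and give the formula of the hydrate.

Ca(C2H3O2)2·H2O

Mass of water lost = 24.07 − 21.61 = 2.46 g → 2.46 / 18.02 = 0.1365 mol H2O
Molar mass of Ca(C2H3O2)2 = 158.17 g/mol → mol Ca(C2H3O2)2 = 21.61 / 158.17 = 0.1366
n = 0.1365 / 0.1366 = 1.00 ≈ 1 → Ca(C2H3O2)2·H2O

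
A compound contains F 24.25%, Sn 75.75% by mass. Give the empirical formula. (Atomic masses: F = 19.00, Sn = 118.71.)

F2Sn

Assume 100 g: 24.25 g F, 75.75 g Sn.
F: 24.25 g ÷ 19.00 g/mol = 1.276 mol
Sn: 75.75 g ÷ 118.71 g/mol = 0.6381 mol
Smallest is Sn at 0.6381 mol; normalising gives F 2.000, Sn 1.000
→ F2Sn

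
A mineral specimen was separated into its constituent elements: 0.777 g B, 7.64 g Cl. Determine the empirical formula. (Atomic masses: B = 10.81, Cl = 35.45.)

BCl3

B: 0.777 g ÷ 10.81 g/mol = 0.07188 mol
Cl: 7.64 g ÷ 35.45 g/mol = 0.2155 mol
Ratios (÷ 0.07188): B 1.000, Cl 2.998
≈ 1:3 → BCl3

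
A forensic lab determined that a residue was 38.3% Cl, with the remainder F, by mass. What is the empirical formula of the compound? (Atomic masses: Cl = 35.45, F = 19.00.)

Assume 100 g: 38.3 g Cl, 61.7 g F.
Cl: 38.3 g ÷ 35.45 g/mol = 1.08 mol
F: 61.7 g ÷ 19.00 g/mol = 3.247 mol
Smallest is Cl at 1.08 mol; normalising gives Cl 1.000, F 3.006
≈ 1:3 → ClF3

ClF3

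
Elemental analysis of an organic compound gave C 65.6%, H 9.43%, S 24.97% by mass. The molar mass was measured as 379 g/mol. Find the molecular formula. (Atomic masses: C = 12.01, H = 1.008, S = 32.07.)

C21H36S3

Assume 100 g: 65.6 g C, 9.43 g H, 24.97 g S.
n(C) = 65.6/12.01 = 5.462, n(H) = 9.43/1.008 = 9.355, n(S) = 24.97/32.07 = 0.7786
Divide by the smallest (0.7786 mol S): C 7.015, H 12.015, S 1.000
≈ 7:12:1 → C7H12S
Empirical-formula mass = 128.24 g/mol
n = 379 / 128.24 = 2.96 ≈ 3
Molecular formula = (C7H12S)×3 = C21H36S3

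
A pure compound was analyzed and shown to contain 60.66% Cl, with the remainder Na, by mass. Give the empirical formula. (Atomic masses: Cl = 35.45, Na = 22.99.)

Assume 100 g: 60.66 g Cl, 39.34 g Na.
Cl: 60.66 g ÷ 35.45 g/mol = 1.711 mol
Na: 39.34 g ÷ 22.99 g/mol = 1.711 mol
Divide by the smallest (1.711 mol Cl): Cl 1.000, Na 1.000
Ratio ≈ 1:1, so the empirical formula is ClNa

ClNa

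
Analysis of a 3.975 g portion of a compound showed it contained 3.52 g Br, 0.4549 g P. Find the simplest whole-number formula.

Br: 3.52 g ÷ 79.90 g/mol = 0.04406 mol
P: 0.4549 g ÷ 30.97 g/mol = 0.01469 mol
Divide by the smallest (0.01469 mol P): Br 2.999, P 1.000
Ratio ≈ 3:1, so the empirical formula is Br3P

Br3P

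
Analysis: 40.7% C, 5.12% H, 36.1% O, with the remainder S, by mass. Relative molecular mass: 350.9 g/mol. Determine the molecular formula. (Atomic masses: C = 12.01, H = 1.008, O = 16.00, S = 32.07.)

C12H18O8S2

Assume 100 g: 40.7 g C, 5.12 g H, 36.1 g O, 18.08 g S.
C: 40.7 g ÷ 12.01 g/mol = 3.389 mol
H: 5.12 g ÷ 1.008 g/mol = 5.079 mol
O: 36.1 g ÷ 16.00 g/mol = 2.256 mol
S: 18.08 g ÷ 32.07 g/mol = 0.5638 mol
Divide by the smallest (0.5638 mol S): C 6.011, H 9.010, O 4.002, S 1.000
→ C6H9O4S
Empirical-formula mass = 177.20 g/mol
n = 350.9 / 177.20 = 1.98 ≈ 2
Molecular formula = (C6H9O4S)×2 = C12H18O8S2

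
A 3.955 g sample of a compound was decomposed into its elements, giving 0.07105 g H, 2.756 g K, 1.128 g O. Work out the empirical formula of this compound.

H: 0.07105 g ÷ 1.008 g/mol = 0.07049 mol
K: 2.756 g ÷ 39.10 g/mol = 0.07049 mol
O: 1.128 g ÷ 16.00 g/mol = 0.0705 mol
Divide by the smallest (0.07049 mol K): H 1.000, K 1.000, O 1.000
Ratio ≈ 1:1:1, so the empirical formula is HKO

HKO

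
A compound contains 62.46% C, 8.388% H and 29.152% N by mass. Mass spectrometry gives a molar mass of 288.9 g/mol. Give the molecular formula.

Assume 100 g: 62.46 g C, 8.388 g H, 29.152 g N.
Moles — C: 62.46 / 12.01 = 5.201 mol; H: 8.388 / 1.008 = 8.321 mol; N: 29.152 / 14.01 = 2.081 mol
Ratios (÷ 2.081): C 2.499, H 3.999, N 1.000
Scaling by 2: C 5.00, H 8.00, N 2.00 → C5H8N2
Empirical-formula mass = 96.13 g/mol
n = 288.9 / 96.13 = 3.01 ≈ 3
Molecular formula = (C5H8N2)×3 = C15H24N6

C15H24N6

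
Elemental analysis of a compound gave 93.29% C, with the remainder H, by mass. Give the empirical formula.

Assume 100 g: 93.29 g C, 6.71 g H.
C: 93.29 g ÷ 12.01 g/mol = 7.768 mol
H: 6.71 g ÷ 1.008 g/mol = 6.657 mol
Smallest is H at 6.657 mol; normalising gives C 1.167, H 1.000
Multiply by 6: C 7.00, H 6.00 → C7H6

C7H6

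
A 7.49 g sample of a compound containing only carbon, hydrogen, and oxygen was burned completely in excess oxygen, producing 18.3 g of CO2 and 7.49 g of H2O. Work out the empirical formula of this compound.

mol C = 18.3 / 44.01 = 0.4158; mass C = 0.4158 × 12.01 = 4.994 g
mol H = 2 × (7.49 / 18.02) = 0.8313; mass H = 0.8313 × 1.008 = 0.8379 g
mass O = 7.49 − (5.832) = 1.658 g → mol O = 0.1036
Divide by the smallest (0.1036 mol O): C 4.012, H 8.022, O 1.000
Ratio ≈ 4:8:1, so the empirical formula is C4H8O

C4H8O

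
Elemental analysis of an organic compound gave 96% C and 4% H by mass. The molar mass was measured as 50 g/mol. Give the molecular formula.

Assume 100 g: 96 g C, 4 g H.
n(C) = 96/12.01 = 7.993, n(H) = 4/1.008 = 3.968
Ratios (÷ 3.968): C 2.014, H 1.000
Ratio ≈ 2:1, so the empirical formula is C2H
Empirical-formula mass = 25.03 g/mol
n = 50 / 25.03 = 2.00 ≈ 2
Molecular formula = (C2H)×2 = C4H2

C4H2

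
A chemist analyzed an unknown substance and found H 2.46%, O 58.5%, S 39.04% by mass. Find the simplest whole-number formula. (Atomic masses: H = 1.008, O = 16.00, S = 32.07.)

H2O3S

Assume 100 g: 2.46 g H, 58.5 g O, 39.04 g S.
H: 2.46 g ÷ 1.008 g/mol = 2.44 mol
O: 58.5 g ÷ 16.00 g/mol = 3.656 mol
S: 39.04 g ÷ 32.07 g/mol = 1.217 mol
Smallest is S at 1.217 mol; normalising gives H 2.005, O 3.003, S 1.000
≈ 2:3:1 → H2O3S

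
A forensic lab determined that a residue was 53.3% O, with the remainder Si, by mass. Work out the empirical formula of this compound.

Assume 100 g: 53.3 g O, 46.7 g Si.
n(O) = 53.3/16.00 = 3.331, n(Si) = 46.7/28.09 = 1.663
Smallest is Si at 1.663 mol; normalising gives O 2.004, Si 1.000
≈ 2:1 → O2Si

O2Si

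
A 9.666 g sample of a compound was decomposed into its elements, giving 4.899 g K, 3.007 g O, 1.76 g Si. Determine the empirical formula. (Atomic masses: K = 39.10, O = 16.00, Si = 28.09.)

n(K) = 4.899/39.10 = 0.1253, n(O) = 3.007/16.00 = 0.1879, n(Si) = 1.76/28.09 = 0.06266
Smallest is Si at 0.06266 mol; normalising gives K 2.000, O 3.000, Si 1.000
→ K2O3Si

K2O3Si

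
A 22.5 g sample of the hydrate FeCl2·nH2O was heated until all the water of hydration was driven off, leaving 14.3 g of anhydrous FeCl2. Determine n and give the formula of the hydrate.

Mass of water lost = 22.5 − 14.3 = 8.2 g → 8.2 / 18.02 = 0.455 mol H2O
Molar mass of FeCl2 = 126.75 g/mol → mol FeCl2 = 14.3 / 126.75 = 0.1128
n = 0.455 / 0.1128 = 4.03 ≈ 4 → FeCl2·4H2O

FeCl2·4H2O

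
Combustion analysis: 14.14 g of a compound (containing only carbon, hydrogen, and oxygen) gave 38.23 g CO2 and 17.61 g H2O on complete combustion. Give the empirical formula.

mol C = 38.23 / 44.01 = 0.8687; mass C = 0.8687 × 12.01 = 10.43 g
mol H = 2 × (17.61 / 18.02) = 1.954; mass H = 1.954 × 1.008 = 1.970 g
mass O = 14.14 − (12.40) = 1.737 g → mol O = 0.1086
Divide by the smallest (0.1086 mol O): C 8.001, H 18.001, O 1.000
Ratio ≈ 8:18:1, so the empirical formula is C8H18O

C8H18O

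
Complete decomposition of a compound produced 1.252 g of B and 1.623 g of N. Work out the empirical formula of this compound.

B: 1.252 g ÷ 10.81 g/mol = 0.1158 mol
N: 1.623 g ÷ 14.01 g/mol = 0.1158 mol
Ratios (÷ 0.1158): B 1.000, N 1.000
Ratio ≈ 1:1, so the empirical formula is BN

BN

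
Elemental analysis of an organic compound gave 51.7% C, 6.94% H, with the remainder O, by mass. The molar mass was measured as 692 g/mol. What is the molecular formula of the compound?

C30H48O18

Assume 100 g: 51.7 g C, 6.94 g H, 41.36 g O.
Moles — C: 51.7 / 12.01 = 4.305 mol; H: 6.94 / 1.008 = 6.885 mol; O: 41.36 / 16.00 = 2.585 mol
Ratios (÷ 2.585): C 1.665, H 2.663, O 1.000
Multiply by 3: C 5.00, H 7.99, O 3.00 → C5H8O3
Empirical-formula mass = 116.11 g/mol
n = 692 / 116.11 = 5.96 ≈ 6
Molecular formula = (C5H8O3)×6 = C30H48O18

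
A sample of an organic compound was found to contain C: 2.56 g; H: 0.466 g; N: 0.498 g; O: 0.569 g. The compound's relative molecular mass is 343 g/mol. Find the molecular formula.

C18H39N3O3

n(C) = 2.56/12.01 = 0.2132, n(H) = 0.466/1.008 = 0.4623, n(N) = 0.498/14.01 = 0.03555, n(O) = 0.569/16.00 = 0.03556
Divide by the smallest (0.03555 mol N): C 5.997, H 13.006, N 1.000, O 1.000
≈ 6:13:1:1 → C6H13NO
Empirical-formula mass = 115.17 g/mol
n = 343 / 115.17 = 2.98 ≈ 3
Molecular formula = (C6H13NO)×3 = C18H39N3O3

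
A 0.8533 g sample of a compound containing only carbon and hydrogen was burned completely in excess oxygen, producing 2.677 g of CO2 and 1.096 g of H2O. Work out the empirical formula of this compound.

mol C = 2.677 / 44.01 = 0.06083; mass C = 0.06083 × 12.01 = 0.7305 g
mol H = 2 × (1.096 / 18.02) = 0.1216; mass H = 0.1216 × 1.008 = 0.1226 g
Smallest is C at 0.06083 mol; normalising gives C 1.000, H 2.000
≈ 1:2 → CH2

CH2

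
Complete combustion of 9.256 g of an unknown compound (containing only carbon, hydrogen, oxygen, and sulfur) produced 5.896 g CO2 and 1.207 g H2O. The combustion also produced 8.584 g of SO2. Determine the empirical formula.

C2H2O3S2

mol C = 5.896 / 44.01 = 0.1340; mass C = 0.1340 × 12.01 = 1.609 g
mol H = 2 × (1.207 / 18.02) = 0.1340; mass H = 0.1340 × 1.008 = 0.1350 g
mol S = 8.584 / 64.07 = 0.1340; mass S = 4.297 g
mass O = 9.256 − (6.041) = 3.215 g → mol O = 0.2010
Smallest is H at 0.134 mol; normalising gives C 1.000, H 1.000, O 1.500, S 1.000
Scaling by 2: C 2.00, H 2.00, O 3.00, S 2.00 → C2H2O3S2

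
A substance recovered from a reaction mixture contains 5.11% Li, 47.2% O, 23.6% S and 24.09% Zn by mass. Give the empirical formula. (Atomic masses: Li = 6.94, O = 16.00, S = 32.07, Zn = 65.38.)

Li2O8S2Zn

Assume 100 g: 5.11 g Li, 47.2 g O, 23.6 g S, 24.09 g Zn.
Moles — Li: 5.11 / 6.94 = 0.7363 mol; O: 47.2 / 16.00 = 2.95 mol; S: 23.6 / 32.07 = 0.7359 mol; Zn: 24.09 / 65.38 = 0.3685 mol
Ratios (÷ 0.3685): Li 1.998, O 8.006, S 1.997, Zn 1.000
Ratio ≈ 2:8:2:1, so the empirical formula is Li2O8S2Zn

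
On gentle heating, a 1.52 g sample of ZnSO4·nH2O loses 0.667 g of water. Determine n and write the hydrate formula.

Mass of anhydrous ZnSO4 = 1.52 − 0.667 = 0.853 g
mol H2O = 0.667 / 18.02 = 0.03701
Molar mass of ZnSO4 = 161.45 g/mol → mol ZnSO4 = 0.853 / 161.45 = 0.005283
n = 0.03701 / 0.005283 = 7.01 ≈ 7 → ZnSO4·7H2O

ZnSO4·7H2O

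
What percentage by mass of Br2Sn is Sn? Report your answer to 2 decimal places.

Molar mass = 2(79.90) + 1(118.71) = 278.510 g/mol
Mass of Sn per mole = 1 × 118.71 = 118.710 g
% Sn = 118.710 / 278.510 × 100 = 42.62%

42.62%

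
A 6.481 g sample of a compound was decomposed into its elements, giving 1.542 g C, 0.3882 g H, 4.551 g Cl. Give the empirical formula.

CH3Cl

C: 1.542 g ÷ 12.01 g/mol = 0.1284 mol
H: 0.3882 g ÷ 1.008 g/mol = 0.3851 mol
Cl: 4.551 g ÷ 35.45 g/mol = 0.1284 mol
Ratios (÷ 0.1284): C 1.000, H 3.000, Cl 1.000
→ CH3Cl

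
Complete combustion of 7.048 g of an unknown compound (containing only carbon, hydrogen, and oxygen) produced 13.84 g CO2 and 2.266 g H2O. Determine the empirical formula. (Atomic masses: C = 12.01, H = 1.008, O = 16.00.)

mol C = 13.84 / 44.01 = 0.3145; mass C = 0.3145 × 12.01 = 3.777 g
mol H = 2 × (2.266 / 18.02) = 0.2515; mass H = 0.2515 × 1.008 = 0.2535 g
mass O = 7.048 − (4.030) = 3.018 g → mol O = 0.1886
Divide by the smallest (0.1886 mol O): C 1.667, H 1.333, O 1.000
Scaling by 3: C 5.00, H 4.00, O 3.00 → C5H4O3

C5H4O3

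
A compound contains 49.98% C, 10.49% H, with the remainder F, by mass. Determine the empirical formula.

Assume 100 g: 49.98 g C, 10.49 g H, 39.53 g F.
Moles — C: 49.98 / 12.01 = 4.162 mol; H: 10.49 / 1.008 = 10.41 mol; F: 39.53 / 19.00 = 2.081 mol
Ratios (÷ 2.081): C 2.000, H 5.002, F 1.000
Ratio ≈ 2:5:1, so the empirical formula is C2H5F

C2H5F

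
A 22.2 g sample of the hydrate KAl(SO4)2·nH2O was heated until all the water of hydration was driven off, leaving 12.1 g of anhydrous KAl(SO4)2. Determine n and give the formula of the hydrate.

KAl(SO4)2·12H2O

Mass of water lost = 22.2 − 12.1 = 10.1 g → 10.1 / 18.02 = 0.5605 mol H2O
Molar mass of KAl(SO4)2 = 258.22 g/mol → mol KAl(SO4)2 = 12.1 / 258.22 = 0.04686
n = 0.5605 / 0.04686 = 11.96 ≈ 12 → KAl(SO4)2·12H2O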